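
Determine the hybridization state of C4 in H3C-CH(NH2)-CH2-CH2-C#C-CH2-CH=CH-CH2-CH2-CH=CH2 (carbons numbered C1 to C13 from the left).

C4 is sp3: 4 σ bonds, 4 electron-density regions.

sp^3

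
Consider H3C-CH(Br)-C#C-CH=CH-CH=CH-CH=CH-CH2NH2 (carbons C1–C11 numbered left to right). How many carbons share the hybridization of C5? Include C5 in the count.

C5 is sp2 (one π bond).
C1: sp3
C2: sp3
C3: sp
C4: sp
C5: sp2 ✓
C6: sp2 ✓
C7: sp2 ✓
C8: sp2 ✓
C9: sp2 ✓
C10: sp2 ✓
C11: sp3
6 carbons are sp2.

6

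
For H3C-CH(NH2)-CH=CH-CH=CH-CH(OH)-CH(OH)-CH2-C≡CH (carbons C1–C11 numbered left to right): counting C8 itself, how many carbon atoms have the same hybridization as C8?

5

C8 is sp3 (only σ bonds).
C1: sp3 ✓
C2: sp3 ✓
C3: sp2
C4: sp2
C5: sp2
C6: sp2
C7: sp3 ✓
C8: sp3 ✓
C9: sp3 ✓
C10: sp
C11: sp
5 carbons are sp3.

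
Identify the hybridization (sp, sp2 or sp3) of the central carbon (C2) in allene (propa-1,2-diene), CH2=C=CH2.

sp

Two σ bonds and two π bonds (one to each neighbour) → sp.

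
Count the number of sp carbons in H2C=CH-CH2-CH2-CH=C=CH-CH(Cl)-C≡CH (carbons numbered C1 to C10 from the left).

3

C1: sp2
C2: sp2
C3: sp3
C4: sp3
C5: sp2
C6: sp ✓
C7: sp2
C8: sp3
C9: sp ✓
C10: sp ✓
C6, C9, C10 → 3 sp carbons.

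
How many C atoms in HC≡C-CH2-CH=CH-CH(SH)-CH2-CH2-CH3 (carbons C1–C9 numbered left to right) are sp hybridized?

C1: sp ✓
C2: sp ✓
C3: sp3
C4: sp2
C5: sp2
C6: sp3
C7: sp3
C8: sp3
C9: sp3
C1, C2 → 2 sp carbons.

2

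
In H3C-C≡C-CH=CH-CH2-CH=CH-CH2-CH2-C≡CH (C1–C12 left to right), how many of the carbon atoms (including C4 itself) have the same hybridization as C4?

C4 is sp2 (one π bond).
C1: sp3
C2: sp
C3: sp
C4: sp2 ✓
C5: sp2 ✓
C6: sp3
C7: sp2 ✓
C8: sp2 ✓
C9: sp3
C10: sp3
C11: sp
C12: sp
4 carbons are sp2.

4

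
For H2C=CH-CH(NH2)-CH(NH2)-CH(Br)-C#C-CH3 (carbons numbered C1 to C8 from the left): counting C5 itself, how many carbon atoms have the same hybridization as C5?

C5 is sp3 (only σ bonds).
C1: sp2
C2: sp2
C3: sp3 ✓
C4: sp3 ✓
C5: sp3 ✓
C6: sp
C7: sp
C8: sp3 ✓
4 carbons are sp3.

4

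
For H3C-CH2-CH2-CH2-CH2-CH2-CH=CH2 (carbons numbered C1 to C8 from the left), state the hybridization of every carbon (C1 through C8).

C1 sp3, C2 sp3, C3 sp3, C4 sp3, C5 sp3, C6 sp3, C7 sp2, C8 sp2

C1 (4 σ bonds) has steric number 4: sp3.
C2 (4 σ bonds) has steric number 4: sp3.
C3 is sp3: 4 σ bonds, 4 electron-density regions.
C4 is sp3: 4 σ bonds, 4 electron-density regions.
C5: 4 σ bonds — 4 electron domains, sp3.
C6 — 4 σ bonds. Steric number 4, so sp3.
C7 is sp2: 3 σ bonds, plus one π bond, 3 electron-density regions.
C8: 3 σ bonds, plus one π bond — 3 electron domains, sp2.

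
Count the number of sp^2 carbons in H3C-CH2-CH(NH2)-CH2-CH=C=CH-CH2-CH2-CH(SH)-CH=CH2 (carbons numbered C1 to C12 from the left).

4

C1: sp3
C2: sp3
C3: sp3
C4: sp3
C5: sp2 ✓
C6: sp
C7: sp2 ✓
C8: sp3
C9: sp3
C10: sp3
C11: sp2 ✓
C12: sp2 ✓
C5, C7, C11, C12 → 4 sp2 carbons.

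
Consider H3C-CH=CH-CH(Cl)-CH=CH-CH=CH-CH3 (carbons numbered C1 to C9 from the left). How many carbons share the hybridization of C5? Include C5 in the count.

6

C5 is sp2 (one π bond).
C1: sp3
C2: sp2 ✓
C3: sp2 ✓
C4: sp3
C5: sp2 ✓
C6: sp2 ✓
C7: sp2 ✓
C8: sp2 ✓
C9: sp3
6 carbons are sp2.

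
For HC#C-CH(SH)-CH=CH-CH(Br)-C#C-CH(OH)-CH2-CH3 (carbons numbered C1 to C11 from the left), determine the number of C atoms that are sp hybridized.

C1: sp ✓
C2: sp ✓
C3: sp3
C4: sp2
C5: sp2
C6: sp3
C7: sp ✓
C8: sp ✓
C9: sp3
C10: sp3
C11: sp3
C1, C2, C7, C8 → 4 sp carbons.

4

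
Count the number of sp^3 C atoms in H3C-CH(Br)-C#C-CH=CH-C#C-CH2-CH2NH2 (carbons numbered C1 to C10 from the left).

4

C1: sp3 ✓
C2: sp3 ✓
C3: sp
C4: sp
C5: sp2
C6: sp2
C7: sp
C8: sp
C9: sp3 ✓
C10: sp3 ✓
C1, C2, C9, C10 → 4 sp3 carbons.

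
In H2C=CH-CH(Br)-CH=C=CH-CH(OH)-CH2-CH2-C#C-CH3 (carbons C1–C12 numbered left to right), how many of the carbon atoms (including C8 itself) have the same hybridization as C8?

5

C8 is sp3 (only σ bonds).
C1: sp2
C2: sp2
C3: sp3 ✓
C4: sp2
C5: sp
C6: sp2
C7: sp3 ✓
C8: sp3 ✓
C9: sp3 ✓
C10: sp
C11: sp
C12: sp3 ✓
5 carbons are sp3.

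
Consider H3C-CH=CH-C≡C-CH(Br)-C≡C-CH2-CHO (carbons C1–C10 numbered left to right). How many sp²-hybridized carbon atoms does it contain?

3

C1: sp3
C2: sp2 ✓
C3: sp2 ✓
C4: sp
C5: sp
C6: sp3
C7: sp
C8: sp
C9: sp3
C10: sp2 ✓
C2, C3, C10 → 3 sp2 carbons.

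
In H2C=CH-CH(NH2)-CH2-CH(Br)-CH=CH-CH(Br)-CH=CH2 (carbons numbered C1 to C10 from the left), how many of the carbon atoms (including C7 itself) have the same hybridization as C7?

C7 is sp2 (one π bond).
C1: sp2 ✓
C2: sp2 ✓
C3: sp3
C4: sp3
C5: sp3
C6: sp2 ✓
C7: sp2 ✓
C8: sp3
C9: sp2 ✓
C10: sp2 ✓
6 carbons are sp2.

6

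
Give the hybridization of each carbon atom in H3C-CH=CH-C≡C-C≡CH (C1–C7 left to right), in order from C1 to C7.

C1 — 4 σ bonds. Steric number 4, so sp3.
C2 is sp2: 3 σ bonds, plus one π bond, 3 electron-density regions.
C3 is sp2: 3 σ bonds, plus one π bond, 3 electron-density regions.
C4 — 2 σ bonds, plus two π bonds. Steric number 2, so sp.
C5 (2 σ bonds, plus two π bonds) has steric number 2: sp.
C6: 2 σ bonds, plus two π bonds; 2 regions of electron density → sp.
C7: 2 σ bonds, plus two π bonds — 2 electron domains, sp.

C1 sp3, C2 sp2, C3 sp2, C4 sp, C5 sp, C6 sp, C7 sp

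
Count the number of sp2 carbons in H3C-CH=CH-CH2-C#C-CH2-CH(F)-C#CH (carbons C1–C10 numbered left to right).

2

C1: sp3
C2: sp2 ✓
C3: sp2 ✓
C4: sp3
C5: sp
C6: sp
C7: sp3
C8: sp3
C9: sp
C10: sp
C2, C3 → 2 sp2 carbons.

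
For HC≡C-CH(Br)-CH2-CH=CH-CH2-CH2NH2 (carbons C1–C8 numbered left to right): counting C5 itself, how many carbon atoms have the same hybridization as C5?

2

C5 is sp2 (one π bond).
C1: sp
C2: sp
C3: sp3
C4: sp3
C5: sp2 ✓
C6: sp2 ✓
C7: sp3
C8: sp3
2 carbons are sp2.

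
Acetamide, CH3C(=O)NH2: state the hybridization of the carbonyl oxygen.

The carbonyl oxygen: 1 σ bond and 2 lone pairs, plus one π bond; 3 regions of electron density → sp2.

sp^2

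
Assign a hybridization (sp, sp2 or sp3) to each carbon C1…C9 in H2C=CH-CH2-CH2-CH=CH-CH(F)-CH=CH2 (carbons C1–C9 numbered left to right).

C1 sp2, C2 sp2, C3 sp3, C4 sp3, C5 sp2, C6 sp2, C7 sp3, C8 sp2, C9 sp2

C1 is sp2: 3 σ bonds, plus one π bond, 3 electron-density regions.
C2: 3 σ bonds, plus one π bond — 3 electron domains, sp2.
C3 — 4 σ bonds. Steric number 4, so sp3.
C4 carries 4 σ bonds, giving a steric number of 4, so it is sp3.
C5: 3 σ bonds, plus one π bond — 3 electron domains, sp2.
C6 has 3 σ bonds, plus one π bond: steric number 3 → sp2.
C7: 4 σ bonds; 4 regions of electron density → sp3.
C8 (3 σ bonds, plus one π bond) has steric number 3: sp2.
C9 has 3 σ bonds, plus one π bond: steric number 3 → sp2.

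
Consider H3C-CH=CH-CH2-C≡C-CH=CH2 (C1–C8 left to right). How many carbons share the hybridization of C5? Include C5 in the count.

2

C5 is sp (two π bonds).
C1: sp3
C2: sp2
C3: sp2
C4: sp3
C5: sp ✓
C6: sp ✓
C7: sp2
C8: sp2
2 carbons are sp.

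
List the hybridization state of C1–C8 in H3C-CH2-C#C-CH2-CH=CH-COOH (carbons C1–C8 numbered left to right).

C1 is sp3: 4 σ bonds, 4 electron-density regions.
C2: 4 σ bonds — 4 electron domains, sp3.
C3 (2 σ bonds, plus two π bonds) has steric number 2: sp.
C4: 2 σ bonds, plus two π bonds; 2 regions of electron density → sp.
C5: 4 σ bonds — 4 electron domains, sp3.
C6 carries 3 σ bonds, plus one π bond, giving a steric number of 3, so it is sp2.
C7 — 3 σ bonds, plus one π bond. Steric number 3, so sp2.
C8: 3 σ bonds, plus one π bond — 3 electron domains, sp2.

C1 sp3, C2 sp3, C3 sp, C4 sp, C5 sp3, C6 sp2, C7 sp2, C8 sp2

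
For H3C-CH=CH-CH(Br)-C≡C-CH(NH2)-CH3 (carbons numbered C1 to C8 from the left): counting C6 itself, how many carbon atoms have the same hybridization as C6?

C6 is sp (two π bonds).
C1: sp3
C2: sp2
C3: sp2
C4: sp3
C5: sp ✓
C6: sp ✓
C7: sp3
C8: sp3
2 carbons are sp.

2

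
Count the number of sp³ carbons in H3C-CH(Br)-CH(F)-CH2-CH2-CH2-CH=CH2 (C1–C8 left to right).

C1: sp3 ✓
C2: sp3 ✓
C3: sp3 ✓
C4: sp3 ✓
C5: sp3 ✓
C6: sp3 ✓
C7: sp2
C8: sp2
C1, C2, C3, C4, C5, C6 → 6 sp3 carbons.

6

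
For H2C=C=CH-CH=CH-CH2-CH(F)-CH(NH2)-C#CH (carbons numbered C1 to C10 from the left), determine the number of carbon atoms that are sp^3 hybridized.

C1: sp2
C2: sp
C3: sp2
C4: sp2
C5: sp2
C6: sp3 ✓
C7: sp3 ✓
C8: sp3 ✓
C9: sp
C10: sp
C6, C7, C8 → 3 sp3 carbons.

3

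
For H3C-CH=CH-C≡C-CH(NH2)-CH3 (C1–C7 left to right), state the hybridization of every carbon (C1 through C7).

C1 sp3, C2 sp2, C3 sp2, C4 sp, C5 sp, C6 sp3, C7 sp3

C1: 4 σ bonds — 4 electron domains, sp3.
C2: 3 σ bonds, plus one π bond — 3 electron domains, sp2.
C3: 3 σ bonds, plus one π bond; 3 regions of electron density → sp2.
C4 is sp: 2 σ bonds, plus two π bonds, 2 electron-density regions.
C5 carries 2 σ bonds, plus two π bonds, giving a steric number of 2, so it is sp.
C6 carries 4 σ bonds, giving a steric number of 4, so it is sp3.
C7 (4 σ bonds) has steric number 4: sp3.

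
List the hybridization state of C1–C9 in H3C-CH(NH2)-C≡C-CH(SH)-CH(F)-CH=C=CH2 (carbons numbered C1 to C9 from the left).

C1 — 4 σ bonds. Steric number 4, so sp3.
C2: 4 σ bonds; 4 regions of electron density → sp3.
C3: 2 σ bonds, plus two π bonds — 2 electron domains, sp.
C4: 2 σ bonds, plus two π bonds — 2 electron domains, sp.
C5 (4 σ bonds) has steric number 4: sp3.
C6: 4 σ bonds; 4 regions of electron density → sp3.
C7 — 3 σ bonds, plus one π bond. Steric number 3, so sp2.
C8 has 2 σ bonds, plus two π bonds: steric number 2 → sp.
C9 — 3 σ bonds, plus one π bond. Steric number 3, so sp2.

C1 sp3, C2 sp3, C3 sp, C4 sp, C5 sp3, C6 sp3, C7 sp2, C8 sp, C9 sp2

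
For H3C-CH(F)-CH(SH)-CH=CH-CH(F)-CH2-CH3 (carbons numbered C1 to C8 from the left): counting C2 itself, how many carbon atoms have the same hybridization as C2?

6

C2 is sp3 (only σ bonds).
C1: sp3 ✓
C2: sp3 ✓
C3: sp3 ✓
C4: sp2
C5: sp2
C6: sp3 ✓
C7: sp3 ✓
C8: sp3 ✓
6 carbons are sp3.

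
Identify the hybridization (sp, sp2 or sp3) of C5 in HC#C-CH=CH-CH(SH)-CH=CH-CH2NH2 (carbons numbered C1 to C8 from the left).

C5 is sp3: 4 σ bonds, 4 electron-density regions.

sp^3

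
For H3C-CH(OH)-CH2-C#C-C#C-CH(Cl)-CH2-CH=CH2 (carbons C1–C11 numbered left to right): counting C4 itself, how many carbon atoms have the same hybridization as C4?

4

C4 is sp (two π bonds).
C1: sp3
C2: sp3
C3: sp3
C4: sp ✓
C5: sp ✓
C6: sp ✓
C7: sp ✓
C8: sp3
C9: sp3
C10: sp2
C11: sp2
4 carbons are sp.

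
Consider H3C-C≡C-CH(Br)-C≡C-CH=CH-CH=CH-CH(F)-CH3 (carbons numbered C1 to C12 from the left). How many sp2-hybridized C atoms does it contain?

4

C1: sp3
C2: sp
C3: sp
C4: sp3
C5: sp
C6: sp
C7: sp2 ✓
C8: sp2 ✓
C9: sp2 ✓
C10: sp2 ✓
C11: sp3
C12: sp3
C7, C8, C9, C10 → 4 sp2 carbons.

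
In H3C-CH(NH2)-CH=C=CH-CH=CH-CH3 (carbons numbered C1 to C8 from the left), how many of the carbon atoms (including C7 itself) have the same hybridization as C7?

C7 is sp2 (one π bond).
C1: sp3
C2: sp3
C3: sp2 ✓
C4: sp
C5: sp2 ✓
C6: sp2 ✓
C7: sp2 ✓
C8: sp3
4 carbons are sp2.

4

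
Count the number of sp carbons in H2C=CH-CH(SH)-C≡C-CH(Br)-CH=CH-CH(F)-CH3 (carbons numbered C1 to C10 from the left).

2

C1: sp2
C2: sp2
C3: sp3
C4: sp ✓
C5: sp ✓
C6: sp3
C7: sp2
C8: sp2
C9: sp3
C10: sp3
C4, C5 → 2 sp carbons.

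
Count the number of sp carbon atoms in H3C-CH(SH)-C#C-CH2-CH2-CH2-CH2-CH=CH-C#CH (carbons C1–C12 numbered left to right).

C1: sp3
C2: sp3
C3: sp ✓
C4: sp ✓
C5: sp3
C6: sp3
C7: sp3
C8: sp3
C9: sp2
C10: sp2
C11: sp ✓
C12: sp ✓
C3, C4, C11, C12 → 4 sp carbons.

4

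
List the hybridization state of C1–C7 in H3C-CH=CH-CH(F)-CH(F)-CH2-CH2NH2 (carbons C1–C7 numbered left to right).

C1 carries 4 σ bonds, giving a steric number of 4, so it is sp3.
C2: 3 σ bonds, plus one π bond; 3 regions of electron density → sp2.
C3 has 3 σ bonds, plus one π bond: steric number 3 → sp2.
C4: 4 σ bonds; 4 regions of electron density → sp3.
C5 has 4 σ bonds: steric number 4 → sp3.
C6 is sp3: 4 σ bonds, 4 electron-density regions.
C7 is sp3: 4 σ bonds, 4 electron-density regions.

C1 sp3, C2 sp2, C3 sp2, C4 sp3, C5 sp3, C6 sp3, C7 sp3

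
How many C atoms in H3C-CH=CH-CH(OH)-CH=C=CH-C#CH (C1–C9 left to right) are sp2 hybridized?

4

C1: sp3
C2: sp2 ✓
C3: sp2 ✓
C4: sp3
C5: sp2 ✓
C6: sp
C7: sp2 ✓
C8: sp
C9: sp
C2, C3, C5, C7 → 4 sp2 carbons.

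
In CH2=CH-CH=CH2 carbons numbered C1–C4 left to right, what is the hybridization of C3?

sp^2

C3: 3 σ bonds, plus one π bond — 3 electron domains, sp2.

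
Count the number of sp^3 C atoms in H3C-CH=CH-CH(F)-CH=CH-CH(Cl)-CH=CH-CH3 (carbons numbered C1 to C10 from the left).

C1: sp3 ✓
C2: sp2
C3: sp2
C4: sp3 ✓
C5: sp2
C6: sp2
C7: sp3 ✓
C8: sp2
C9: sp2
C10: sp3 ✓
C1, C4, C7, C10 → 4 sp3 carbons.

4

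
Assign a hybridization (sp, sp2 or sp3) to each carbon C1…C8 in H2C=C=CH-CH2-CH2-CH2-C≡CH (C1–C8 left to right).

C1: 3 σ bonds, plus one π bond — 3 electron domains, sp2.
C2 — 2 σ bonds, plus two π bonds. Steric number 2, so sp.
C3 carries 3 σ bonds, plus one π bond, giving a steric number of 3, so it is sp2.
C4 carries 4 σ bonds, giving a steric number of 4, so it is sp3.
C5 carries 4 σ bonds, giving a steric number of 4, so it is sp3.
C6 has 4 σ bonds: steric number 4 → sp3.
C7 (2 σ bonds, plus two π bonds) has steric number 2: sp.
C8 is sp: 2 σ bonds, plus two π bonds, 2 electron-density regions.

C1 sp2, C2 sp, C3 sp2, C4 sp3, C5 sp3, C6 sp3, C7 sp, C8 sp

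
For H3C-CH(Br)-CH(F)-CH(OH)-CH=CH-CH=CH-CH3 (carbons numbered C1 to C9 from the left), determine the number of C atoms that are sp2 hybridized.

C1: sp3
C2: sp3
C3: sp3
C4: sp3
C5: sp2 ✓
C6: sp2 ✓
C7: sp2 ✓
C8: sp2 ✓
C9: sp3
C5, C6, C7, C8 → 4 sp2 carbons.

4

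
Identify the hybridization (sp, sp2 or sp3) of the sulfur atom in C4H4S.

sp^2

Analogous to furan: one S lone pair in the aromatic π system, S is sp2.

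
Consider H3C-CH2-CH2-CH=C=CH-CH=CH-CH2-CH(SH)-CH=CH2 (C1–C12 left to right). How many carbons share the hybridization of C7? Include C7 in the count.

6

C7 is sp2 (one π bond).
C1: sp3
C2: sp3
C3: sp3
C4: sp2 ✓
C5: sp
C6: sp2 ✓
C7: sp2 ✓
C8: sp2 ✓
C9: sp3
C10: sp3
C11: sp2 ✓
C12: sp2 ✓
6 carbons are sp2.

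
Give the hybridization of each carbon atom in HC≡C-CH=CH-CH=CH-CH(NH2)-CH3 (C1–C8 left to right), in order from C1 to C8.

C1 sp, C2 sp, C3 sp2, C4 sp2, C5 sp2, C6 sp2, C7 sp3, C8 sp3

C1 (2 σ bonds, plus two π bonds) has steric number 2: sp.
C2 — 2 σ bonds, plus two π bonds. Steric number 2, so sp.
C3 — 3 σ bonds, plus one π bond. Steric number 3, so sp2.
C4 carries 3 σ bonds, plus one π bond, giving a steric number of 3, so it is sp2.
C5: 3 σ bonds, plus one π bond; 3 regions of electron density → sp2.
C6: 3 σ bonds, plus one π bond; 3 regions of electron density → sp2.
C7 — 4 σ bonds. Steric number 4, so sp3.
C8 carries 4 σ bonds, giving a steric number of 4, so it is sp3.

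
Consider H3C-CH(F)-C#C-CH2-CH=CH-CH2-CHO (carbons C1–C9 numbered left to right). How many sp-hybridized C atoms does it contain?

C1: sp3
C2: sp3
C3: sp ✓
C4: sp ✓
C5: sp3
C6: sp2
C7: sp2
C8: sp3
C9: sp2
C3, C4 → 2 sp carbons.

2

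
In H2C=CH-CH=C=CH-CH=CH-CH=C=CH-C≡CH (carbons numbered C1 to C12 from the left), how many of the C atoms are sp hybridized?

4

C1: sp2
C2: sp2
C3: sp2
C4: sp ✓
C5: sp2
C6: sp2
C7: sp2
C8: sp2
C9: sp ✓
C10: sp2
C11: sp ✓
C12: sp ✓
C4, C9, C11, C12 → 4 sp carbons.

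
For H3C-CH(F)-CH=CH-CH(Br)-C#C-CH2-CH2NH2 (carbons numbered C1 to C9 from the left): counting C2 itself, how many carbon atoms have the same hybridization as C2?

5

C2 is sp3 (only σ bonds).
C1: sp3 ✓
C2: sp3 ✓
C3: sp2
C4: sp2
C5: sp3 ✓
C6: sp
C7: sp
C8: sp3 ✓
C9: sp3 ✓
5 carbons are sp3.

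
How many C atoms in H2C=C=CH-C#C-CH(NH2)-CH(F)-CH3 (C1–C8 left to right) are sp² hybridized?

C1: sp2 ✓
C2: sp
C3: sp2 ✓
C4: sp
C5: sp
C6: sp3
C7: sp3
C8: sp3
C1, C3 → 2 sp2 carbons.

2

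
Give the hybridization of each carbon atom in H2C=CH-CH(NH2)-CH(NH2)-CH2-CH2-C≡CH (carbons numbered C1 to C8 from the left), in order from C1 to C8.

C1 is sp2: 3 σ bonds, plus one π bond, 3 electron-density regions.
C2: 3 σ bonds, plus one π bond; 3 regions of electron density → sp2.
C3 — 4 σ bonds. Steric number 4, so sp3.
C4 — 4 σ bonds. Steric number 4, so sp3.
C5 (4 σ bonds) has steric number 4: sp3.
C6 — 4 σ bonds. Steric number 4, so sp3.
C7 carries 2 σ bonds, plus two π bonds, giving a steric number of 2, so it is sp.
C8: 2 σ bonds, plus two π bonds — 2 electron domains, sp.

C1 sp2, C2 sp2, C3 sp3, C4 sp3, C5 sp3, C6 sp3, C7 sp, C8 sp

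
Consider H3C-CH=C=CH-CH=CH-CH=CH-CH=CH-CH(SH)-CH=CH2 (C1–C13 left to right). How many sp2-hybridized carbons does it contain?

10

C1: sp3
C2: sp2 ✓
C3: sp
C4: sp2 ✓
C5: sp2 ✓
C6: sp2 ✓
C7: sp2 ✓
C8: sp2 ✓
C9: sp2 ✓
C10: sp2 ✓
C11: sp3
C12: sp2 ✓
C13: sp2 ✓
C2, C4, C5, C6, C7, C8, C9, C10, C12, C13 → 10 sp2 carbons.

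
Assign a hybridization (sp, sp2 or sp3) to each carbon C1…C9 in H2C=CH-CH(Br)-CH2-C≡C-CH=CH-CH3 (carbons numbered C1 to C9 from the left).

C1 sp2, C2 sp2, C3 sp3, C4 sp3, C5 sp, C6 sp, C7 sp2, C8 sp2, C9 sp3

C1 has 3 σ bonds, plus one π bond: steric number 3 → sp2.
C2 is sp2: 3 σ bonds, plus one π bond, 3 electron-density regions.
C3 is sp3: 4 σ bonds, 4 electron-density regions.
C4 is sp3: 4 σ bonds, 4 electron-density regions.
C5 has 2 σ bonds, plus two π bonds: steric number 2 → sp.
C6 (2 σ bonds, plus two π bonds) has steric number 2: sp.
C7 (3 σ bonds, plus one π bond) has steric number 3: sp2.
C8 is sp2: 3 σ bonds, plus one π bond, 3 electron-density regions.
C9: 4 σ bonds — 4 electron domains, sp3.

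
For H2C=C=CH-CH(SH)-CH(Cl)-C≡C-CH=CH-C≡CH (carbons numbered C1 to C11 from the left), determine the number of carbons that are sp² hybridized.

C1: sp2 ✓
C2: sp
C3: sp2 ✓
C4: sp3
C5: sp3
C6: sp
C7: sp
C8: sp2 ✓
C9: sp2 ✓
C10: sp
C11: sp
C1, C3, C8, C9 → 4 sp2 carbons.

4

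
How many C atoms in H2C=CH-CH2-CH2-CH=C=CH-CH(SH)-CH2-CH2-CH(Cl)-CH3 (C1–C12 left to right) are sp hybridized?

1

C1: sp2
C2: sp2
C3: sp3
C4: sp3
C5: sp2
C6: sp ✓
C7: sp2
C8: sp3
C9: sp3
C10: sp3
C11: sp3
C12: sp3
C6 → 1 sp carbon.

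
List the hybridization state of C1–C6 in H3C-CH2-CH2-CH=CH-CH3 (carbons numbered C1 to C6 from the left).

C1 sp3, C2 sp3, C3 sp3, C4 sp2, C5 sp2, C6 sp3

C1 has 4 σ bonds: steric number 4 → sp3.
C2: 4 σ bonds — 4 electron domains, sp3.
C3: 4 σ bonds; 4 regions of electron density → sp3.
C4: 3 σ bonds, plus one π bond; 3 regions of electron density → sp2.
C5 has 3 σ bonds, plus one π bond: steric number 3 → sp2.
C6 — 4 σ bonds. Steric number 4, so sp3.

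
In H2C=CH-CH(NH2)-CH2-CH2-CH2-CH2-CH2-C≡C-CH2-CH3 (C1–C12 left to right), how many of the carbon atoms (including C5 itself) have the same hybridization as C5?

8

C5 is sp3 (only σ bonds).
C1: sp2
C2: sp2
C3: sp3 ✓
C4: sp3 ✓
C5: sp3 ✓
C6: sp3 ✓
C7: sp3 ✓
C8: sp3 ✓
C9: sp
C10: sp
C11: sp3 ✓
C12: sp3 ✓
8 carbons are sp3.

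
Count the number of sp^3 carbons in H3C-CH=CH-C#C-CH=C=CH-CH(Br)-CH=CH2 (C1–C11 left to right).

C1: sp3 ✓
C2: sp2
C3: sp2
C4: sp
C5: sp
C6: sp2
C7: sp
C8: sp2
C9: sp3 ✓
C10: sp2
C11: sp2
C1, C9 → 2 sp3 carbons.

2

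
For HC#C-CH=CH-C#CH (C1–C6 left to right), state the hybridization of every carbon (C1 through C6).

C1 — 2 σ bonds, plus two π bonds. Steric number 2, so sp.
C2 is sp: 2 σ bonds, plus two π bonds, 2 electron-density regions.
C3 is sp2: 3 σ bonds, plus one π bond, 3 electron-density regions.
C4 (3 σ bonds, plus one π bond) has steric number 3: sp2.
C5: 2 σ bonds, plus two π bonds; 2 regions of electron density → sp.
C6: 2 σ bonds, plus two π bonds — 2 electron domains, sp.

C1 sp, C2 sp, C3 sp2, C4 sp2, C5 sp, C6 sp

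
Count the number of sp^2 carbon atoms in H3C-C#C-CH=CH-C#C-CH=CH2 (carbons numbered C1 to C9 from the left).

C1: sp3
C2: sp
C3: sp
C4: sp2 ✓
C5: sp2 ✓
C6: sp
C7: sp
C8: sp2 ✓
C9: sp2 ✓
C4, C5, C8, C9 → 4 sp2 carbons.

4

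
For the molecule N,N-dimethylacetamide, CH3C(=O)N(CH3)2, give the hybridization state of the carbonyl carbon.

sp2

The carbonyl carbon: 3 σ bonds, plus one π bond; 3 regions of electron density → sp2.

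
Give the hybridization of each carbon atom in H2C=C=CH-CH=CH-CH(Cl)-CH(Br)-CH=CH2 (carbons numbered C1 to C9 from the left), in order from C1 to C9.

C1 sp2, C2 sp, C3 sp2, C4 sp2, C5 sp2, C6 sp3, C7 sp3, C8 sp2, C9 sp2

C1 (3 σ bonds, plus one π bond) has steric number 3: sp2.
C2 carries 2 σ bonds, plus two π bonds, giving a steric number of 2, so it is sp.
C3: 3 σ bonds, plus one π bond — 3 electron domains, sp2.
C4: 3 σ bonds, plus one π bond; 3 regions of electron density → sp2.
C5 carries 3 σ bonds, plus one π bond, giving a steric number of 3, so it is sp2.
C6 has 4 σ bonds: steric number 4 → sp3.
C7 carries 4 σ bonds, giving a steric number of 4, so it is sp3.
C8 is sp2: 3 σ bonds, plus one π bond, 3 electron-density regions.
C9 — 3 σ bonds, plus one π bond. Steric number 3, so sp2.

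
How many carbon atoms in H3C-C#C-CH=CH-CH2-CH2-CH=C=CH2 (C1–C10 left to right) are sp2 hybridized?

C1: sp3
C2: sp
C3: sp
C4: sp2 ✓
C5: sp2 ✓
C6: sp3
C7: sp3
C8: sp2 ✓
C9: sp
C10: sp2 ✓
C4, C5, C8, C10 → 4 sp2 carbons.

4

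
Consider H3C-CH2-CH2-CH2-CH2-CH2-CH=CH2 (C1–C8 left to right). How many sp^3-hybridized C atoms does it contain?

C1: sp3 ✓
C2: sp3 ✓
C3: sp3 ✓
C4: sp3 ✓
C5: sp3 ✓
C6: sp3 ✓
C7: sp2
C8: sp2
C1, C2, C3, C4, C5, C6 → 6 sp3 carbons.

6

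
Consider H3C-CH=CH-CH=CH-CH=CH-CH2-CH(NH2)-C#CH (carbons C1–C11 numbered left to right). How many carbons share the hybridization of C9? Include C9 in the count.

C9 is sp3 (only σ bonds).
C1: sp3 ✓
C2: sp2
C3: sp2
C4: sp2
C5: sp2
C6: sp2
C7: sp2
C8: sp3 ✓
C9: sp3 ✓
C10: sp
C11: sp
3 carbons are sp3.

3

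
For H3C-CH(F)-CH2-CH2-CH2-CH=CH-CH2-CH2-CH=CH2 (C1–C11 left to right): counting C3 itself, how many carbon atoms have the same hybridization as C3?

C3 is sp3 (only σ bonds).
C1: sp3 ✓
C2: sp3 ✓
C3: sp3 ✓
C4: sp3 ✓
C5: sp3 ✓
C6: sp2
C7: sp2
C8: sp3 ✓
C9: sp3 ✓
C10: sp2
C11: sp2
7 carbons are sp3.

7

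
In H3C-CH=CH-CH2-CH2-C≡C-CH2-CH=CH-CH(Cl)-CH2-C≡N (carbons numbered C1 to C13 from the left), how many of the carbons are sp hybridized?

C1: sp3
C2: sp2
C3: sp2
C4: sp3
C5: sp3
C6: sp ✓
C7: sp ✓
C8: sp3
C9: sp2
C10: sp2
C11: sp3
C12: sp3
C13: sp ✓
C6, C7, C13 → 3 sp carbons.

3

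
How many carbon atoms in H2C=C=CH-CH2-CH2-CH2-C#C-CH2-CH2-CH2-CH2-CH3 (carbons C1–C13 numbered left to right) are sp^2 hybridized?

C1: sp2 ✓
C2: sp
C3: sp2 ✓
C4: sp3
C5: sp3
C6: sp3
C7: sp
C8: sp
C9: sp3
C10: sp3
C11: sp3
C12: sp3
C13: sp3
C1, C3 → 2 sp2 carbons.

2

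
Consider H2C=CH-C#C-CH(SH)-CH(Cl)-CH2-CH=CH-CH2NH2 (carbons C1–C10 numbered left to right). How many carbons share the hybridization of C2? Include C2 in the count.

4

C2 is sp2 (one π bond).
C1: sp2 ✓
C2: sp2 ✓
C3: sp
C4: sp
C5: sp3
C6: sp3
C7: sp3
C8: sp2 ✓
C9: sp2 ✓
C10: sp3
4 carbons are sp2.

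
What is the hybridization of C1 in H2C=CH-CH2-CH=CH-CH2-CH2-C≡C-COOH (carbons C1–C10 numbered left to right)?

C1 (3 σ bonds, plus one π bond) has steric number 3: sp2.

sp^2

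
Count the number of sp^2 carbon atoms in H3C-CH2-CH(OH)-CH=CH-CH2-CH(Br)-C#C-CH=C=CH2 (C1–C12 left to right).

4

C1: sp3
C2: sp3
C3: sp3
C4: sp2 ✓
C5: sp2 ✓
C6: sp3
C7: sp3
C8: sp
C9: sp
C10: sp2 ✓
C11: sp
C12: sp2 ✓
C4, C5, C10, C12 → 4 sp2 carbons.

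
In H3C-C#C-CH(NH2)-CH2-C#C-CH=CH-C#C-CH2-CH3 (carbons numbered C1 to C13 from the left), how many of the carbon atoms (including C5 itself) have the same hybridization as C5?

5

C5 is sp3 (only σ bonds).
C1: sp3 ✓
C2: sp
C3: sp
C4: sp3 ✓
C5: sp3 ✓
C6: sp
C7: sp
C8: sp2
C9: sp2
C10: sp
C11: sp
C12: sp3 ✓
C13: sp3 ✓
5 carbons are sp3.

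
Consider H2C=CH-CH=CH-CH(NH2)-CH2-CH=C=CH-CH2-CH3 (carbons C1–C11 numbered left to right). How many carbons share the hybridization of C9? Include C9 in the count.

6

C9 is sp2 (one π bond).
C1: sp2 ✓
C2: sp2 ✓
C3: sp2 ✓
C4: sp2 ✓
C5: sp3
C6: sp3
C7: sp2 ✓
C8: sp
C9: sp2 ✓
C10: sp3
C11: sp3
6 carbons are sp2.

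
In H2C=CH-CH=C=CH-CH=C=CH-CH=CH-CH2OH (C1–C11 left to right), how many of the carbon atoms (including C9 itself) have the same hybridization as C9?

8

C9 is sp2 (one π bond).
C1: sp2 ✓
C2: sp2 ✓
C3: sp2 ✓
C4: sp
C5: sp2 ✓
C6: sp2 ✓
C7: sp
C8: sp2 ✓
C9: sp2 ✓
C10: sp2 ✓
C11: sp3
8 carbons are sp2.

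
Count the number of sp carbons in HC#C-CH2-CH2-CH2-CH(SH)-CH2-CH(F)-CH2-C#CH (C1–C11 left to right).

C1: sp ✓
C2: sp ✓
C3: sp3
C4: sp3
C5: sp3
C6: sp3
C7: sp3
C8: sp3
C9: sp3
C10: sp ✓
C11: sp ✓
C1, C2, C10, C11 → 4 sp carbons.

4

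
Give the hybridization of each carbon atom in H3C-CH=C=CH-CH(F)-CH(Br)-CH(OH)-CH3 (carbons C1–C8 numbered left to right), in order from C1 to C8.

C1 (4 σ bonds) has steric number 4: sp3.
C2: 3 σ bonds, plus one π bond; 3 regions of electron density → sp2.
C3 (2 σ bonds, plus two π bonds) has steric number 2: sp.
C4 (3 σ bonds, plus one π bond) has steric number 3: sp2.
C5 carries 4 σ bonds, giving a steric number of 4, so it is sp3.
C6 has 4 σ bonds: steric number 4 → sp3.
C7 is sp3: 4 σ bonds, 4 electron-density regions.
C8: 4 σ bonds — 4 electron domains, sp3.

C1 sp3, C2 sp2, C3 sp, C4 sp2, C5 sp3, C6 sp3, C7 sp3, C8 sp3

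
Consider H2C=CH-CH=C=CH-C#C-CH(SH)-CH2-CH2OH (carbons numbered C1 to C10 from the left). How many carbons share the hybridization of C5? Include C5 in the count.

C5 is sp2 (one π bond).
C1: sp2 ✓
C2: sp2 ✓
C3: sp2 ✓
C4: sp
C5: sp2 ✓
C6: sp
C7: sp
C8: sp3
C9: sp3
C10: sp3
4 carbons are sp2.

4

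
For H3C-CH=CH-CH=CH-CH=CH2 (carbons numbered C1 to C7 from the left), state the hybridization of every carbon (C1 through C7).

C1 sp3, C2 sp2, C3 sp2, C4 sp2, C5 sp2, C6 sp2, C7 sp2

C1 carries 4 σ bonds, giving a steric number of 4, so it is sp3.
C2: 3 σ bonds, plus one π bond — 3 electron domains, sp2.
C3 is sp2: 3 σ bonds, plus one π bond, 3 electron-density regions.
C4 (3 σ bonds, plus one π bond) has steric number 3: sp2.
C5 (3 σ bonds, plus one π bond) has steric number 3: sp2.
C6 carries 3 σ bonds, plus one π bond, giving a steric number of 3, so it is sp2.
C7 carries 3 σ bonds, plus one π bond, giving a steric number of 3, so it is sp2.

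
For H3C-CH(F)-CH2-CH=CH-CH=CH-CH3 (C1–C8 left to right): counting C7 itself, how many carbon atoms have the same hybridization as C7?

4

C7 is sp2 (one π bond).
C1: sp3
C2: sp3
C3: sp3
C4: sp2 ✓
C5: sp2 ✓
C6: sp2 ✓
C7: sp2 ✓
C8: sp3
4 carbons are sp2.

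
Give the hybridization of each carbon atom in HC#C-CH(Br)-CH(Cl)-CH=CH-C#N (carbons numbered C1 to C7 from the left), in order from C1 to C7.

C1 sp, C2 sp, C3 sp3, C4 sp3, C5 sp2, C6 sp2, C7 sp

C1 has 2 σ bonds, plus two π bonds: steric number 2 → sp.
C2: 2 σ bonds, plus two π bonds — 2 electron domains, sp.
C3 (4 σ bonds) has steric number 4: sp3.
C4: 4 σ bonds; 4 regions of electron density → sp3.
C5: 3 σ bonds, plus one π bond; 3 regions of electron density → sp2.
C6: 3 σ bonds, plus one π bond — 3 electron domains, sp2.
C7 (2 σ bonds, plus two π bonds) has steric number 2: sp.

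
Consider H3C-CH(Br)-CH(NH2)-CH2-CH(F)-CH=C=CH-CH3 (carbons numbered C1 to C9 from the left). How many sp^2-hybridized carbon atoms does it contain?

C1: sp3
C2: sp3
C3: sp3
C4: sp3
C5: sp3
C6: sp2 ✓
C7: sp
C8: sp2 ✓
C9: sp3
C6, C8 → 2 sp2 carbons.

2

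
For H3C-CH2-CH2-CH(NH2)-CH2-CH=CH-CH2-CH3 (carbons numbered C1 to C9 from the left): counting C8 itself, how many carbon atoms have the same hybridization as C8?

C8 is sp3 (only σ bonds).
C1: sp3 ✓
C2: sp3 ✓
C3: sp3 ✓
C4: sp3 ✓
C5: sp3 ✓
C6: sp2
C7: sp2
C8: sp3 ✓
C9: sp3 ✓
7 carbons are sp3.

7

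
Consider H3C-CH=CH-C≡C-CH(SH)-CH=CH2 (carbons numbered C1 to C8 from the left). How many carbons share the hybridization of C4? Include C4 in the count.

C4 is sp (two π bonds).
C1: sp3
C2: sp2
C3: sp2
C4: sp ✓
C5: sp ✓
C6: sp3
C7: sp2
C8: sp2
2 carbons are sp.

2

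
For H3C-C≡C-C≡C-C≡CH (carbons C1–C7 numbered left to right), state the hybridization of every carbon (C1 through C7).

C1 sp3, C2 sp, C3 sp, C4 sp, C5 sp, C6 sp, C7 sp

C1 carries 4 σ bonds, giving a steric number of 4, so it is sp3.
C2 is sp: 2 σ bonds, plus two π bonds, 2 electron-density regions.
C3 carries 2 σ bonds, plus two π bonds, giving a steric number of 2, so it is sp.
C4: 2 σ bonds, plus two π bonds — 2 electron domains, sp.
C5 carries 2 σ bonds, plus two π bonds, giving a steric number of 2, so it is sp.
C6 — 2 σ bonds, plus two π bonds. Steric number 2, so sp.
C7 carries 2 σ bonds, plus two π bonds, giving a steric number of 2, so it is sp.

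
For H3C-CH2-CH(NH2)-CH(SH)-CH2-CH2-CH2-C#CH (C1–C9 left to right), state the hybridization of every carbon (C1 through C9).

C1: 4 σ bonds; 4 regions of electron density → sp3.
C2 has 4 σ bonds: steric number 4 → sp3.
C3 carries 4 σ bonds, giving a steric number of 4, so it is sp3.
C4 has 4 σ bonds: steric number 4 → sp3.
C5 is sp3: 4 σ bonds, 4 electron-density regions.
C6 is sp3: 4 σ bonds, 4 electron-density regions.
C7 is sp3: 4 σ bonds, 4 electron-density regions.
C8 has 2 σ bonds, plus two π bonds: steric number 2 → sp.
C9 carries 2 σ bonds, plus two π bonds, giving a steric number of 2, so it is sp.

C1 sp3, C2 sp3, C3 sp3, C4 sp3, C5 sp3, C6 sp3, C7 sp3, C8 sp, C9 sp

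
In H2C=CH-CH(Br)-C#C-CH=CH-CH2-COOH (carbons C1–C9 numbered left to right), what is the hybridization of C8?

sp3

C8 carries 4 σ bonds, giving a steric number of 4, so it is sp3.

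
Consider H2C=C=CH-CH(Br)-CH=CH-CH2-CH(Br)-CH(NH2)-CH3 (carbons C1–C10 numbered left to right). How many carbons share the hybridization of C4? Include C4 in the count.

C4 is sp3 (only σ bonds).
C1: sp2
C2: sp
C3: sp2
C4: sp3 ✓
C5: sp2
C6: sp2
C7: sp3 ✓
C8: sp3 ✓
C9: sp3 ✓
C10: sp3 ✓
5 carbons are sp3.

5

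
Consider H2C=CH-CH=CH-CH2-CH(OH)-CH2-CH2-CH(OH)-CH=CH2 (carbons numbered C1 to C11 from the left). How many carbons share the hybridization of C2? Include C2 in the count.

C2 is sp2 (one π bond).
C1: sp2 ✓
C2: sp2 ✓
C3: sp2 ✓
C4: sp2 ✓
C5: sp3
C6: sp3
C7: sp3
C8: sp3
C9: sp3
C10: sp2 ✓
C11: sp2 ✓
6 carbons are sp2.

6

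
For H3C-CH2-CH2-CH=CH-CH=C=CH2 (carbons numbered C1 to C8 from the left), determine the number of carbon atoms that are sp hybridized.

C1: sp3
C2: sp3
C3: sp3
C4: sp2
C5: sp2
C6: sp2
C7: sp ✓
C8: sp2
C7 → 1 sp carbon.

1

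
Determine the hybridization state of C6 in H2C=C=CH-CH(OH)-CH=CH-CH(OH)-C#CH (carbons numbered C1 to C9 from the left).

sp²

C6 — 3 σ bonds, plus one π bond. Steric number 3, so sp2.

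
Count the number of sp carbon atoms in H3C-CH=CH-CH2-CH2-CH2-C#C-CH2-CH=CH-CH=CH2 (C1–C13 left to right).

2

C1: sp3
C2: sp2
C3: sp2
C4: sp3
C5: sp3
C6: sp3
C7: sp ✓
C8: sp ✓
C9: sp3
C10: sp2
C11: sp2
C12: sp2
C13: sp2
C7, C8 → 2 sp carbons.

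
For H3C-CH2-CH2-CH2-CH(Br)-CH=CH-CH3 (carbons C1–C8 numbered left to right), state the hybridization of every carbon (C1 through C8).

C1 (4 σ bonds) has steric number 4: sp3.
C2 is sp3: 4 σ bonds, 4 electron-density regions.
C3 is sp3: 4 σ bonds, 4 electron-density regions.
C4: 4 σ bonds; 4 regions of electron density → sp3.
C5 — 4 σ bonds. Steric number 4, so sp3.
C6 (3 σ bonds, plus one π bond) has steric number 3: sp2.
C7: 3 σ bonds, plus one π bond; 3 regions of electron density → sp2.
C8 is sp3: 4 σ bonds, 4 electron-density regions.

C1 sp3, C2 sp3, C3 sp3, C4 sp3, C5 sp3, C6 sp2, C7 sp2, C8 sp3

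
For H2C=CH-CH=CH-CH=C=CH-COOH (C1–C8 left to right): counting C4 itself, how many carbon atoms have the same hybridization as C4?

C4 is sp2 (one π bond).
C1: sp2 ✓
C2: sp2 ✓
C3: sp2 ✓
C4: sp2 ✓
C5: sp2 ✓
C6: sp
C7: sp2 ✓
C8: sp2 ✓
7 carbons are sp2.

7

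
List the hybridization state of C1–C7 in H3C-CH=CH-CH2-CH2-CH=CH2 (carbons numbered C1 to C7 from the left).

C1 sp3, C2 sp2, C3 sp2, C4 sp3, C5 sp3, C6 sp2, C7 sp2

C1: 4 σ bonds; 4 regions of electron density → sp3.
C2 has 3 σ bonds, plus one π bond: steric number 3 → sp2.
C3 (3 σ bonds, plus one π bond) has steric number 3: sp2.
C4: 4 σ bonds; 4 regions of electron density → sp3.
C5: 4 σ bonds; 4 regions of electron density → sp3.
C6: 3 σ bonds, plus one π bond — 3 electron domains, sp2.
C7 — 3 σ bonds, plus one π bond. Steric number 3, so sp2.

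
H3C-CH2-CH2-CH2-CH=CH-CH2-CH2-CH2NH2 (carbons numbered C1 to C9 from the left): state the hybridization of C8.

C8 has 4 σ bonds: steric number 4 → sp3.

sp3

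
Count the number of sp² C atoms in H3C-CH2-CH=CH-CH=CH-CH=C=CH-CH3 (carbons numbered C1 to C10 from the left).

6

C1: sp3
C2: sp3
C3: sp2 ✓
C4: sp2 ✓
C5: sp2 ✓
C6: sp2 ✓
C7: sp2 ✓
C8: sp
C9: sp2 ✓
C10: sp3
C3, C4, C5, C6, C7, C9 → 6 sp2 carbons.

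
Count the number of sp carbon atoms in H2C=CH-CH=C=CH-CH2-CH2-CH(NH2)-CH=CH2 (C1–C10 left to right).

1

C1: sp2
C2: sp2
C3: sp2
C4: sp ✓
C5: sp2
C6: sp3
C7: sp3
C8: sp3
C9: sp2
C10: sp2
C4 → 1 sp carbon.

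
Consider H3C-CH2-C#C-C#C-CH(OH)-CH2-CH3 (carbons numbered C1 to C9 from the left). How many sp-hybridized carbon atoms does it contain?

4

C1: sp3
C2: sp3
C3: sp ✓
C4: sp ✓
C5: sp ✓
C6: sp ✓
C7: sp3
C8: sp3
C9: sp3
C3, C4, C5, C6 → 4 sp carbons.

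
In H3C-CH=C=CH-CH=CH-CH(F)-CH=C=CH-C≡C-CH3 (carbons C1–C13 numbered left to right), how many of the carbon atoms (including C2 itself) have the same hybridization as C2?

C2 is sp2 (one π bond).
C1: sp3
C2: sp2 ✓
C3: sp
C4: sp2 ✓
C5: sp2 ✓
C6: sp2 ✓
C7: sp3
C8: sp2 ✓
C9: sp
C10: sp2 ✓
C11: sp
C12: sp
C13: sp3
6 carbons are sp2.

6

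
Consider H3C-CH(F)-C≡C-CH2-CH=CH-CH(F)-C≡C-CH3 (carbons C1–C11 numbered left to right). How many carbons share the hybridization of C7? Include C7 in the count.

2

C7 is sp2 (one π bond).
C1: sp3
C2: sp3
C3: sp
C4: sp
C5: sp3
C6: sp2 ✓
C7: sp2 ✓
C8: sp3
C9: sp
C10: sp
C11: sp3
2 carbons are sp2.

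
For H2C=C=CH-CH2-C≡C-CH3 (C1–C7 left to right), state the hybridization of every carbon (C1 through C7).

C1 — 3 σ bonds, plus one π bond. Steric number 3, so sp2.
C2 (2 σ bonds, plus two π bonds) has steric number 2: sp.
C3 is sp2: 3 σ bonds, plus one π bond, 3 electron-density regions.
C4 has 4 σ bonds: steric number 4 → sp3.
C5: 2 σ bonds, plus two π bonds; 2 regions of electron density → sp.
C6 carries 2 σ bonds, plus two π bonds, giving a steric number of 2, so it is sp.
C7: 4 σ bonds; 4 regions of electron density → sp3.

C1 sp2, C2 sp, C3 sp2, C4 sp3, C5 sp, C6 sp, C7 sp3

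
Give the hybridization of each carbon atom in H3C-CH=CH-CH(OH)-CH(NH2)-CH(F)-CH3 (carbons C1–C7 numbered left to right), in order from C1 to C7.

C1: 4 σ bonds; 4 regions of electron density → sp3.
C2 is sp2: 3 σ bonds, plus one π bond, 3 electron-density regions.
C3 has 3 σ bonds, plus one π bond: steric number 3 → sp2.
C4: 4 σ bonds; 4 regions of electron density → sp3.
C5 is sp3: 4 σ bonds, 4 electron-density regions.
C6 carries 4 σ bonds, giving a steric number of 4, so it is sp3.
C7 is sp3: 4 σ bonds, 4 electron-density regions.

C1 sp3, C2 sp2, C3 sp2, C4 sp3, C5 sp3, C6 sp3, C7 sp3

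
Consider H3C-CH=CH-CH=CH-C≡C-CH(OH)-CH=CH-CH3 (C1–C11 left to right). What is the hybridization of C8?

C8 — 4 σ bonds. Steric number 4, so sp3.

sp3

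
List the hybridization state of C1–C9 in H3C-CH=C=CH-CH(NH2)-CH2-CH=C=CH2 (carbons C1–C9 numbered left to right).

C1 sp3, C2 sp2, C3 sp, C4 sp2, C5 sp3, C6 sp3, C7 sp2, C8 sp, C9 sp2

C1 has 4 σ bonds: steric number 4 → sp3.
C2: 3 σ bonds, plus one π bond; 3 regions of electron density → sp2.
C3 is sp: 2 σ bonds, plus two π bonds, 2 electron-density regions.
C4 carries 3 σ bonds, plus one π bond, giving a steric number of 3, so it is sp2.
C5: 4 σ bonds — 4 electron domains, sp3.
C6 is sp3: 4 σ bonds, 4 electron-density regions.
C7: 3 σ bonds, plus one π bond — 3 electron domains, sp2.
C8 carries 2 σ bonds, plus two π bonds, giving a steric number of 2, so it is sp.
C9 has 3 σ bonds, plus one π bond: steric number 3 → sp2.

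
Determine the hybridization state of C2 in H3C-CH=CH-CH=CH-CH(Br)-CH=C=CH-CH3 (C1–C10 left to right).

C2 has 3 σ bonds, plus one π bond: steric number 3 → sp2.

sp²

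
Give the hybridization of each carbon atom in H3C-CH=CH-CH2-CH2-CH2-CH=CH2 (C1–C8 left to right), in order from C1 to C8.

C1 sp3, C2 sp2, C3 sp2, C4 sp3, C5 sp3, C6 sp3, C7 sp2, C8 sp2

C1: 4 σ bonds — 4 electron domains, sp3.
C2: 3 σ bonds, plus one π bond; 3 regions of electron density → sp2.
C3 carries 3 σ bonds, plus one π bond, giving a steric number of 3, so it is sp2.
C4 carries 4 σ bonds, giving a steric number of 4, so it is sp3.
C5: 4 σ bonds; 4 regions of electron density → sp3.
C6 carries 4 σ bonds, giving a steric number of 4, so it is sp3.
C7: 3 σ bonds, plus one π bond — 3 electron domains, sp2.
C8 is sp2: 3 σ bonds, plus one π bond, 3 electron-density regions.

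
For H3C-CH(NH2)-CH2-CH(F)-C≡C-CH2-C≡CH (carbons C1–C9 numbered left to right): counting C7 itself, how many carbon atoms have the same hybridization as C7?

C7 is sp3 (only σ bonds).
C1: sp3 ✓
C2: sp3 ✓
C3: sp3 ✓
C4: sp3 ✓
C5: sp
C6: sp
C7: sp3 ✓
C8: sp
C9: sp
5 carbons are sp3.

5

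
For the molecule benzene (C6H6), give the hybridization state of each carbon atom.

sp^2

Every ring carbon has three σ bonds and contributes one p electron to the aromatic π system.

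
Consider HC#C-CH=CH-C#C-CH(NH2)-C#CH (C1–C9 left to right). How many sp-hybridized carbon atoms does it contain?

C1: sp ✓
C2: sp ✓
C3: sp2
C4: sp2
C5: sp ✓
C6: sp ✓
C7: sp3
C8: sp ✓
C9: sp ✓
C1, C2, C5, C6, C8, C9 → 6 sp carbons.

6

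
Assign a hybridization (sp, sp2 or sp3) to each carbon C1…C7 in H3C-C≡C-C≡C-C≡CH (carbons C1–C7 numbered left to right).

C1: 4 σ bonds; 4 regions of electron density → sp3.
C2: 2 σ bonds, plus two π bonds — 2 electron domains, sp.
C3 has 2 σ bonds, plus two π bonds: steric number 2 → sp.
C4 has 2 σ bonds, plus two π bonds: steric number 2 → sp.
C5 has 2 σ bonds, plus two π bonds: steric number 2 → sp.
C6: 2 σ bonds, plus two π bonds; 2 regions of electron density → sp.
C7 (2 σ bonds, plus two π bonds) has steric number 2: sp.

C1 sp3, C2 sp, C3 sp, C4 sp, C5 sp, C6 sp, C7 sp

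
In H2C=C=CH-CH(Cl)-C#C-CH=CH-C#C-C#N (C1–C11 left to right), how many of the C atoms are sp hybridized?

6

C1: sp2
C2: sp ✓
C3: sp2
C4: sp3
C5: sp ✓
C6: sp ✓
C7: sp2
C8: sp2
C9: sp ✓
C10: sp ✓
C11: sp ✓
C2, C5, C6, C9, C10, C11 → 6 sp carbons.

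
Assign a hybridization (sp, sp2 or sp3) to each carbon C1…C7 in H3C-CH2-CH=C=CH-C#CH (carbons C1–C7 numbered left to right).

C1 is sp3: 4 σ bonds, 4 electron-density regions.
C2 — 4 σ bonds. Steric number 4, so sp3.
C3 (3 σ bonds, plus one π bond) has steric number 3: sp2.
C4 carries 2 σ bonds, plus two π bonds, giving a steric number of 2, so it is sp.
C5 (3 σ bonds, plus one π bond) has steric number 3: sp2.
C6 (2 σ bonds, plus two π bonds) has steric number 2: sp.
C7: 2 σ bonds, plus two π bonds — 2 electron domains, sp.

C1 sp3, C2 sp3, C3 sp2, C4 sp, C5 sp2, C6 sp, C7 sp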